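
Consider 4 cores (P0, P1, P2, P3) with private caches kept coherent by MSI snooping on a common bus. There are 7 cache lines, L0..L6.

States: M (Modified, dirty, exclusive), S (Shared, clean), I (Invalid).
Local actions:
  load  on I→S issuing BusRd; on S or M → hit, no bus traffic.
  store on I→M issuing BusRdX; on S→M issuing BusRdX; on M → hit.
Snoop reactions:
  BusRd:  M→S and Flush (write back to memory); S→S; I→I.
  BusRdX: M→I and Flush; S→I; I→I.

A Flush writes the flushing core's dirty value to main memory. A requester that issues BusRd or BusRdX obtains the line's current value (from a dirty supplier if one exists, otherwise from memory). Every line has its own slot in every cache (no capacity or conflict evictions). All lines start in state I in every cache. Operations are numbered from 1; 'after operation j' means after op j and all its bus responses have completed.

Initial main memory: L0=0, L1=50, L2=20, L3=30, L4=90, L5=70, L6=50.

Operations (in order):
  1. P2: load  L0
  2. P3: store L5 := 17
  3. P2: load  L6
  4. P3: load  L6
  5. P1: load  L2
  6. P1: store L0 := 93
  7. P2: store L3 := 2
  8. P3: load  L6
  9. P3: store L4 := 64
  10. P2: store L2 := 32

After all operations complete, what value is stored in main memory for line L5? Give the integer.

memory[L5] = 70

[1] P2: load  L0 | P0:I, P1:I, P2:S(0), P3:I | bus: BusRd
[2] P3: store L5 := 17 | P0:I, P1:I, P2:I, P3:M(17) | bus: BusRdX
[3] P2: load  L6 | P0:I, P1:I, P2:S(50), P3:I | bus: BusRd
[4] P3: load  L6 | P0:I, P1:I, P2:S(50), P3:S(50) | bus: BusRd
[5] P1: load  L2 | P0:I, P1:S(20), P2:I, P3:I | bus: BusRd
[6] P1: store L0 := 93 | P0:I, P1:M(93), P2:I, P3:I | bus: BusRdX
[7] P2: store L3 := 2 | P0:I, P1:I, P2:M(2), P3:I | bus: BusRdX
[8] P3: load  L6 | P0:I, P1:I, P2:S(50), P3:S(50) | bus: none
[9] P3: store L4 := 64 | P0:I, P1:I, P2:I, P3:M(64) | bus: BusRdX
[10] P2: store L2 := 32 | P0:I, P1:I, P2:M(32), P3:I | bus: BusRdX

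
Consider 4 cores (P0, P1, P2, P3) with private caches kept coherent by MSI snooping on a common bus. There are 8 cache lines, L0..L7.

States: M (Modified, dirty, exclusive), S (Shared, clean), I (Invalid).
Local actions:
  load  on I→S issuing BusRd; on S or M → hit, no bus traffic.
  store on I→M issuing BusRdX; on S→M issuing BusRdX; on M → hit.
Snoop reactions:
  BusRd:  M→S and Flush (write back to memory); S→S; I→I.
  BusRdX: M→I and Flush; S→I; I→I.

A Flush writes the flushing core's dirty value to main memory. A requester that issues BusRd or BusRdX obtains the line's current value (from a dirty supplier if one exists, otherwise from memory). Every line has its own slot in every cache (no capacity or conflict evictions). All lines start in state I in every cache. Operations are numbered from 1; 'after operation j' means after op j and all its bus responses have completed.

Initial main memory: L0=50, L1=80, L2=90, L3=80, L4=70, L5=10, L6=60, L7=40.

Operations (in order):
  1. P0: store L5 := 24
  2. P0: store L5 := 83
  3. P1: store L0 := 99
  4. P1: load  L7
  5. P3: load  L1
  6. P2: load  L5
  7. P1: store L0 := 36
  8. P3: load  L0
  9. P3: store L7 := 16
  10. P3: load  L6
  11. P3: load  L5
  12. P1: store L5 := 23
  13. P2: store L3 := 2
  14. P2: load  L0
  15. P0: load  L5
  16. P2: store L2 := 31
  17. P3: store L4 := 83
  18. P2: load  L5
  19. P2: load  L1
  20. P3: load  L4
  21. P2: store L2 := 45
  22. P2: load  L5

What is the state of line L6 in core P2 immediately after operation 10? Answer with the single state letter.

  op1 P0: store L5 := 24 → M/I/I/I on L5; bus BusRdX; mem=10
  op2 P0: store L5 := 83 → M/I/I/I on L5; bus (none); mem=10
  op3 P1: store L0 := 99 → I/M/I/I on L0; bus BusRdX; mem=50
  op4 P1: load  L7 → I/S/I/I on L7; bus BusRd; mem=40
  op5 P3: load  L1 → I/I/I/S on L1; bus BusRd; mem=80
  op6 P2: load  L5 → S/I/S/I on L5; bus BusRd Flush; mem=83
  op7 P1: store L0 := 36 → I/M/I/I on L0; bus (none); mem=50
  op8 P3: load  L0 → I/S/I/S on L0; bus BusRd Flush; mem=36
  op9 P3: store L7 := 16 → I/I/I/M on L7; bus BusRdX; mem=40
  op10 P3: load  L6 → I/I/I/S on L6; bus BusRd; mem=60
  op11 P3: load  L5 → S/I/S/S on L5; bus BusRd; mem=83
  op12 P1: store L5 := 23 → I/M/I/I on L5; bus BusRdX; mem=83
  op13 P2: store L3 := 2 → I/I/M/I on L3; bus BusRdX; mem=80
  op14 P2: load  L0 → I/S/S/S on L0; bus BusRd; mem=36
  op15 P0: load  L5 → S/S/I/I on L5; bus BusRd Flush; mem=23
  op16 P2: store L2 := 31 → I/I/M/I on L2; bus BusRdX; mem=90
  op17 P3: store L4 := 83 → I/I/I/M on L4; bus BusRdX; mem=70
  op18 P2: load  L5 → S/S/S/I on L5; bus BusRd; mem=23
  op19 P2: load  L1 → I/I/S/S on L1; bus BusRd; mem=80
  op20 P3: load  L4 → I/I/I/M on L4; bus (none); mem=70
  op21 P2: store L2 := 45 → I/I/M/I on L2; bus (none); mem=90
  op22 P2: load  L5 → S/S/S/I on L5; bus (none); mem=23

state = I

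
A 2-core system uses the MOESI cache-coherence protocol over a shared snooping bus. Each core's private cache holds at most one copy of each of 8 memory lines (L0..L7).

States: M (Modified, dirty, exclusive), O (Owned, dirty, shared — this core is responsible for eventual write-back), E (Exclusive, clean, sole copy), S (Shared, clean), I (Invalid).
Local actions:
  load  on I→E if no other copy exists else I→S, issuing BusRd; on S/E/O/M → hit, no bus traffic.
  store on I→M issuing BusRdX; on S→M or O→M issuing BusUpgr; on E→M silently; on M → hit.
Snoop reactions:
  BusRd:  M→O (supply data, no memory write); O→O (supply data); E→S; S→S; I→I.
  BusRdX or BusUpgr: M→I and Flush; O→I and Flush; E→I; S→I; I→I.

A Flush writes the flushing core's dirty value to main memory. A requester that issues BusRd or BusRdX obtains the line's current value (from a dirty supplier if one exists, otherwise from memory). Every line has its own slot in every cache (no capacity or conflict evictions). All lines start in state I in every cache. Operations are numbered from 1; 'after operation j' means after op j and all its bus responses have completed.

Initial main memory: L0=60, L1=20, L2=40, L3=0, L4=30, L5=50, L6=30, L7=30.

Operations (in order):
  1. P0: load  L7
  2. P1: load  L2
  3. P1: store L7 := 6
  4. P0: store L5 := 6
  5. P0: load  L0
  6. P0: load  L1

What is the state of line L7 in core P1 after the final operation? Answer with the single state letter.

state = M

  op1 P0: load  L7 → E/I on L7; bus BusRd; mem=30
  op2 P1: load  L2 → I/E on L2; bus BusRd; mem=40
  op3 P1: store L7 := 6 → I/M on L7; bus BusRdX; mem=30
  op4 P0: store L5 := 6 → M/I on L5; bus BusRdX; mem=50
  op5 P0: load  L0 → E/I on L0; bus BusRd; mem=60
  op6 P0: load  L1 → E/I on L1; bus BusRd; mem=20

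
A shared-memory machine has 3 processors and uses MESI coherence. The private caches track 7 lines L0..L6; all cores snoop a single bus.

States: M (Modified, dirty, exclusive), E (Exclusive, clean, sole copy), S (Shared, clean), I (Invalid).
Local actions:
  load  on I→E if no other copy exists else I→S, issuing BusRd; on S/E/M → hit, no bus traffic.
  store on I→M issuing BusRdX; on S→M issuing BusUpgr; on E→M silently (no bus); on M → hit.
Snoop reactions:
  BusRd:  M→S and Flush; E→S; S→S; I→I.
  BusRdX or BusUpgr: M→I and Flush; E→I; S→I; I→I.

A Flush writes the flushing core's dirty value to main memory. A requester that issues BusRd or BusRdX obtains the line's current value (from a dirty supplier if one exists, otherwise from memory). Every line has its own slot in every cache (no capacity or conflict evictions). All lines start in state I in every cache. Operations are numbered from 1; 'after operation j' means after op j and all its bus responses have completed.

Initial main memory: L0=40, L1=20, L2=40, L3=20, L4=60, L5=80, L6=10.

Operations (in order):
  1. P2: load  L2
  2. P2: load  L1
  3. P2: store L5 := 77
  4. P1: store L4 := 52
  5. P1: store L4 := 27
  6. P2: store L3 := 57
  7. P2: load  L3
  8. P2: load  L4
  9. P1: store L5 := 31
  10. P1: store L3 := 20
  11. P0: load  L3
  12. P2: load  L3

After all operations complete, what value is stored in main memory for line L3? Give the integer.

memory[L3] = 20

1. P2: load  L2  bus=[BusRd]  L2: P0=I P1=I P2=E  mem[L2]=40
2. P2: load  L1  bus=[BusRd]  L1: P0=I P1=I P2=E  mem[L1]=20
3. P2: store L5 := 77  bus=[BusRdX]  L5: P0=I P1=I P2=M  mem[L5]=80
4. P1: store L4 := 52  bus=[BusRdX]  L4: P0=I P1=M P2=I  mem[L4]=60
5. P1: store L4 := 27  bus=[-]  L4: P0=I P1=M P2=I  mem[L4]=60
6. P2: store L3 := 57  bus=[BusRdX]  L3: P0=I P1=I P2=M  mem[L3]=20
7. P2: load  L3  bus=[-]  L3: P0=I P1=I P2=M  mem[L3]=20
8. P2: load  L4  bus=[BusRd,Flush]  L4: P0=I P1=S P2=S  mem[L4]=27
9. P1: store L5 := 31  bus=[BusRdX,Flush]  L5: P0=I P1=M P2=I  mem[L5]=77
10. P1: store L3 := 20  bus=[BusRdX,Flush]  L3: P0=I P1=M P2=I  mem[L3]=57
11. P0: load  L3  bus=[BusRd,Flush]  L3: P0=S P1=S P2=I  mem[L3]=20
12. P2: load  L3  bus=[BusRd]  L3: P0=S P1=S P2=S  mem[L3]=20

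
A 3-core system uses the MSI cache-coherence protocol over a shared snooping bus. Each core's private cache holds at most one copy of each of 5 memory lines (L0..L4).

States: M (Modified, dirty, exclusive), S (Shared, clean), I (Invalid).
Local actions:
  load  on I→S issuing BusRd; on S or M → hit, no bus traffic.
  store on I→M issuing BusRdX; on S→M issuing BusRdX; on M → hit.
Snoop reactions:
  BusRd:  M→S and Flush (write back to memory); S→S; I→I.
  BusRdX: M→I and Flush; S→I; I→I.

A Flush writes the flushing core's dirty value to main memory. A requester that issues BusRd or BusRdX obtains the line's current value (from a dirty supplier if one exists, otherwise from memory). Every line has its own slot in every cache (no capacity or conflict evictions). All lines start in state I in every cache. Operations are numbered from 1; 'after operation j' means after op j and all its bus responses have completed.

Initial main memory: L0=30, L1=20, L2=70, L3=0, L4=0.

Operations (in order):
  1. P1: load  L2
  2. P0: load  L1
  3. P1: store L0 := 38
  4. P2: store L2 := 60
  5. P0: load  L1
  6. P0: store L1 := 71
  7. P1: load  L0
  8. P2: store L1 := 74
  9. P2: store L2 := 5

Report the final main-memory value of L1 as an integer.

1. P1: load  L2  bus=[BusRd]  L2: P0=I P1=S P2=I  mem[L2]=70
2. P0: load  L1  bus=[BusRd]  L1: P0=S P1=I P2=I  mem[L1]=20
3. P1: store L0 := 38  bus=[BusRdX]  L0: P0=I P1=M P2=I  mem[L0]=30
4. P2: store L2 := 60  bus=[BusRdX]  L2: P0=I P1=I P2=M  mem[L2]=70
5. P0: load  L1  bus=[-]  L1: P0=S P1=I P2=I  mem[L1]=20
6. P0: store L1 := 71  bus=[BusRdX]  L1: P0=M P1=I P2=I  mem[L1]=20
7. P1: load  L0  bus=[-]  L0: P0=I P1=M P2=I  mem[L0]=30
8. P2: store L1 := 74  bus=[BusRdX,Flush]  L1: P0=I P1=I P2=M  mem[L1]=71
9. P2: store L2 := 5  bus=[-]  L2: P0=I P1=I P2=M  mem[L2]=70

memory[L1] = 71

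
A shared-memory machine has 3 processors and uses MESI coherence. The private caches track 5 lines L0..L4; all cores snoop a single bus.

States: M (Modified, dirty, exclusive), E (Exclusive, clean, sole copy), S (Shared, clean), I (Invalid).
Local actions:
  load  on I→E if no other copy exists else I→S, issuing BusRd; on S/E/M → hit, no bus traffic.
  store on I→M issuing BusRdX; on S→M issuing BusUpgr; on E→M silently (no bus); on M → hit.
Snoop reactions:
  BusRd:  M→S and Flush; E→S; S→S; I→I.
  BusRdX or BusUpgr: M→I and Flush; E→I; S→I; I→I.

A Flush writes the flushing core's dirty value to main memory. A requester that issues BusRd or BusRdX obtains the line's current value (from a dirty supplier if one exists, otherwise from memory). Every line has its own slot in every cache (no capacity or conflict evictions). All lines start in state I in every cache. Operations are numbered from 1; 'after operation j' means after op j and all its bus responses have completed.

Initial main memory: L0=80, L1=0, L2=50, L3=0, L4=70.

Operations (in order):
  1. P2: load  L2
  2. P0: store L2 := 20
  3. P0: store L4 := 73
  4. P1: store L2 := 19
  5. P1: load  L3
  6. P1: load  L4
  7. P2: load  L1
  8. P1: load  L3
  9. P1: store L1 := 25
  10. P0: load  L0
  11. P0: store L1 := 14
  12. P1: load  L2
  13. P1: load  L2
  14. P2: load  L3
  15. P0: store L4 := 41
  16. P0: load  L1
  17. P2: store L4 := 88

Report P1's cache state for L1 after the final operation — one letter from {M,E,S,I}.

state = I

1. P2: load  L2  bus=[BusRd]  L2: P0=I P1=I P2=E  mem[L2]=50
2. P0: store L2 := 20  bus=[BusRdX]  L2: P0=M P1=I P2=I  mem[L2]=50
3. P0: store L4 := 73  bus=[BusRdX]  L4: P0=M P1=I P2=I  mem[L4]=70
4. P1: store L2 := 19  bus=[BusRdX,Flush]  L2: P0=I P1=M P2=I  mem[L2]=20
5. P1: load  L3  bus=[BusRd]  L3: P0=I P1=E P2=I  mem[L3]=0
6. P1: load  L4  bus=[BusRd,Flush]  L4: P0=S P1=S P2=I  mem[L4]=73
7. P2: load  L1  bus=[BusRd]  L1: P0=I P1=I P2=E  mem[L1]=0
8. P1: load  L3  bus=[-]  L3: P0=I P1=E P2=I  mem[L3]=0
9. P1: store L1 := 25  bus=[BusRdX]  L1: P0=I P1=M P2=I  mem[L1]=0
10. P0: load  L0  bus=[BusRd]  L0: P0=E P1=I P2=I  mem[L0]=80
11. P0: store L1 := 14  bus=[BusRdX,Flush]  L1: P0=M P1=I P2=I  mem[L1]=25
12. P1: load  L2  bus=[-]  L2: P0=I P1=M P2=I  mem[L2]=20
13. P1: load  L2  bus=[-]  L2: P0=I P1=M P2=I  mem[L2]=20
14. P2: load  L3  bus=[BusRd]  L3: P0=I P1=S P2=S  mem[L3]=0
15. P0: store L4 := 41  bus=[BusUpgr]  L4: P0=M P1=I P2=I  mem[L4]=73
16. P0: load  L1  bus=[-]  L1: P0=M P1=I P2=I  mem[L1]=25
17. P2: store L4 := 88  bus=[BusRdX,Flush]  L4: P0=I P1=I P2=M  mem[L4]=41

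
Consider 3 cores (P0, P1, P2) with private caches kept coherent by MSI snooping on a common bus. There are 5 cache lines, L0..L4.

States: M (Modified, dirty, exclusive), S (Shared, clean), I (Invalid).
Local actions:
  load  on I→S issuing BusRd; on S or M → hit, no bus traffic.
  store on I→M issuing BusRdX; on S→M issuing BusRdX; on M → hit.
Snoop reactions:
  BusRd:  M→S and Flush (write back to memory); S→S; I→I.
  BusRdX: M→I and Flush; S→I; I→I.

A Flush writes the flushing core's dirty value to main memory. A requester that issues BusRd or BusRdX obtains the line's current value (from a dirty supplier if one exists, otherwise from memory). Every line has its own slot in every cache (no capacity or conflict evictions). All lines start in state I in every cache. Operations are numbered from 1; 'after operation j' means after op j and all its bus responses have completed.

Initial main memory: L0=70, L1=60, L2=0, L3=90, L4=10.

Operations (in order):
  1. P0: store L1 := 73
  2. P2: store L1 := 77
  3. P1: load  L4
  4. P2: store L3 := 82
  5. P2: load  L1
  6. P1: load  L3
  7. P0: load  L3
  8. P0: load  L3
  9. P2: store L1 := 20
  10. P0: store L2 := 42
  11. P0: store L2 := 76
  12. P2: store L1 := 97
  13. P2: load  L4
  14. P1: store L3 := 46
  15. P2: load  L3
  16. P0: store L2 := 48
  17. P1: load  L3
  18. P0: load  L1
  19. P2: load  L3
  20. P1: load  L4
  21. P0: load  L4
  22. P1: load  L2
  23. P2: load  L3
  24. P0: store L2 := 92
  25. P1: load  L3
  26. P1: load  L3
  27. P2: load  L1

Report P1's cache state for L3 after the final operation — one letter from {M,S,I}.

[1] P0: store L1 := 73 | P0:M(73), P1:I, P2:I | bus: BusRdX
[2] P2: store L1 := 77 | P0:I, P1:I, P2:M(77) | bus: BusRdX,Flush
[3] P1: load  L4 | P0:I, P1:S(10), P2:I | bus: BusRd
[4] P2: store L3 := 82 | P0:I, P1:I, P2:M(82) | bus: BusRdX
[5] P2: load  L1 | P0:I, P1:I, P2:M(77) | bus: none
[6] P1: load  L3 | P0:I, P1:S(82), P2:S(82) | bus: BusRd,Flush
[7] P0: load  L3 | P0:S(82), P1:S(82), P2:S(82) | bus: BusRd
[8] P0: load  L3 | P0:S(82), P1:S(82), P2:S(82) | bus: none
[9] P2: store L1 := 20 | P0:I, P1:I, P2:M(20) | bus: none
[10] P0: store L2 := 42 | P0:M(42), P1:I, P2:I | bus: BusRdX
[11] P0: store L2 := 76 | P0:M(76), P1:I, P2:I | bus: none
[12] P2: store L1 := 97 | P0:I, P1:I, P2:M(97) | bus: none
[13] P2: load  L4 | P0:I, P1:S(10), P2:S(10) | bus: BusRd
[14] P1: store L3 := 46 | P0:I, P1:M(46), P2:I | bus: BusRdX
[15] P2: load  L3 | P0:I, P1:S(46), P2:S(46) | bus: BusRd,Flush
[16] P0: store L2 := 48 | P0:M(48), P1:I, P2:I | bus: none
[17] P1: load  L3 | P0:I, P1:S(46), P2:S(46) | bus: none
[18] P0: load  L1 | P0:S(97), P1:I, P2:S(97) | bus: BusRd,Flush
[19] P2: load  L3 | P0:I, P1:S(46), P2:S(46) | bus: none
[20] P1: load  L4 | P0:I, P1:S(10), P2:S(10) | bus: none
[21] P0: load  L4 | P0:S(10), P1:S(10), P2:S(10) | bus: BusRd
[22] P1: load  L2 | P0:S(48), P1:S(48), P2:I | bus: BusRd,Flush
[23] P2: load  L3 | P0:I, P1:S(46), P2:S(46) | bus: none
[24] P0: store L2 := 92 | P0:M(92), P1:I, P2:I | bus: BusRdX
[25] P1: load  L3 | P0:I, P1:S(46), P2:S(46) | bus: none
[26] P1: load  L3 | P0:I, P1:S(46), P2:S(46) | bus: none
[27] P2: load  L1 | P0:S(97), P1:I, P2:S(97) | bus: none

state = S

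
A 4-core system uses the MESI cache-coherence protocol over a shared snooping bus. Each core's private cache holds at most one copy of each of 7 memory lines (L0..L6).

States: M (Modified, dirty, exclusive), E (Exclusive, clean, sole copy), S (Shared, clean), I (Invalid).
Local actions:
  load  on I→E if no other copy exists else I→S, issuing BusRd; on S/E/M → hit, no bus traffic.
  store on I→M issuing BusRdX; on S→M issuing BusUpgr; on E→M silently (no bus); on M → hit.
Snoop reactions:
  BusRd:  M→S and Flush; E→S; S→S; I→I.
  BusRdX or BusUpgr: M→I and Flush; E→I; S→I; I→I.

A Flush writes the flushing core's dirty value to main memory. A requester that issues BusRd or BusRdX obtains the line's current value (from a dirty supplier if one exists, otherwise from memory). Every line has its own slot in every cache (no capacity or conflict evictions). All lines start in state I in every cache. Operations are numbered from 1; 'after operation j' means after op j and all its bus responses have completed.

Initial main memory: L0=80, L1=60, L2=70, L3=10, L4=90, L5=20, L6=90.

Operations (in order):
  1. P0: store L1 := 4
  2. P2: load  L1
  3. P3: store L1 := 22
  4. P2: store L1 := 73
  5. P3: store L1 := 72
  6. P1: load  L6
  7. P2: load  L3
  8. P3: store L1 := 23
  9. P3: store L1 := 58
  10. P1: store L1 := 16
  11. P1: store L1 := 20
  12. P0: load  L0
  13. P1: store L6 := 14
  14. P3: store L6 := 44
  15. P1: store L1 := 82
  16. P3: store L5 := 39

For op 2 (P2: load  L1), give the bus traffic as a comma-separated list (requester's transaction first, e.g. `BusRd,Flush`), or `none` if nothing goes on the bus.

bus = BusRd,Flush

[1] P0: store L1 := 4 | P0:M(4), P1:I, P2:I, P3:I | bus: BusRdX
[2] P2: load  L1 | P0:S(4), P1:I, P2:S(4), P3:I | bus: BusRd,Flush
[3] P3: store L1 := 22 | P0:I, P1:I, P2:I, P3:M(22) | bus: BusRdX
[4] P2: store L1 := 73 | P0:I, P1:I, P2:M(73), P3:I | bus: BusRdX,Flush
[5] P3: store L1 := 72 | P0:I, P1:I, P2:I, P3:M(72) | bus: BusRdX,Flush
[6] P1: load  L6 | P0:I, P1:E(90), P2:I, P3:I | bus: BusRd
[7] P2: load  L3 | P0:I, P1:I, P2:E(10), P3:I | bus: BusRd
[8] P3: store L1 := 23 | P0:I, P1:I, P2:I, P3:M(23) | bus: none
[9] P3: store L1 := 58 | P0:I, P1:I, P2:I, P3:M(58) | bus: none
[10] P1: store L1 := 16 | P0:I, P1:M(16), P2:I, P3:I | bus: BusRdX,Flush
[11] P1: store L1 := 20 | P0:I, P1:M(20), P2:I, P3:I | bus: none
[12] P0: load  L0 | P0:E(80), P1:I, P2:I, P3:I | bus: BusRd
[13] P1: store L6 := 14 | P0:I, P1:M(14), P2:I, P3:I | bus: none
[14] P3: store L6 := 44 | P0:I, P1:I, P2:I, P3:M(44) | bus: BusRdX,Flush
[15] P1: store L1 := 82 | P0:I, P1:M(82), P2:I, P3:I | bus: none
[16] P3: store L5 := 39 | P0:I, P1:I, P2:I, P3:M(39) | bus: BusRdX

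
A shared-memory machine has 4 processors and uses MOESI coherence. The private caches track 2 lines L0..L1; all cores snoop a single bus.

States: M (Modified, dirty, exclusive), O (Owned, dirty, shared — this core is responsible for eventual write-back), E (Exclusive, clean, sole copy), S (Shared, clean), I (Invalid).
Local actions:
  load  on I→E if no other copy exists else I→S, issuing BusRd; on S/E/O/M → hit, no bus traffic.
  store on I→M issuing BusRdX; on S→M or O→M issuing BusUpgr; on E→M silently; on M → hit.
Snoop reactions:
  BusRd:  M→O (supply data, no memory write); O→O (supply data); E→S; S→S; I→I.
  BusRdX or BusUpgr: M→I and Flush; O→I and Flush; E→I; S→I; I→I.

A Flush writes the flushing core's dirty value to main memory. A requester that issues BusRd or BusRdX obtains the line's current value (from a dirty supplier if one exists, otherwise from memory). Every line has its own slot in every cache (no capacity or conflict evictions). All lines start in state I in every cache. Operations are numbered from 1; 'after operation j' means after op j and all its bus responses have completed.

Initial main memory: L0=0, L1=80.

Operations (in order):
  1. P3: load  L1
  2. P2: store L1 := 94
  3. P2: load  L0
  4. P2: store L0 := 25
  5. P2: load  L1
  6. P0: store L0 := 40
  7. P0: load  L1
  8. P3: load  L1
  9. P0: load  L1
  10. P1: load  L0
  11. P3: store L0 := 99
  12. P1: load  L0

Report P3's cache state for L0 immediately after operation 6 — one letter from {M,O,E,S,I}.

1. P3: load  L1  bus=[BusRd]  L1: P0=I P1=I P2=I P3=E  mem[L1]=80
2. P2: store L1 := 94  bus=[BusRdX]  L1: P0=I P1=I P2=M P3=I  mem[L1]=80
3. P2: load  L0  bus=[BusRd]  L0: P0=I P1=I P2=E P3=I  mem[L0]=0
4. P2: store L0 := 25  bus=[-]  L0: P0=I P1=I P2=M P3=I  mem[L0]=0
5. P2: load  L1  bus=[-]  L1: P0=I P1=I P2=M P3=I  mem[L1]=80
6. P0: store L0 := 40  bus=[BusRdX,Flush]  L0: P0=M P1=I P2=I P3=I  mem[L0]=25
7. P0: load  L1  bus=[BusRd]  L1: P0=S P1=I P2=O P3=I  mem[L1]=80
8. P3: load  L1  bus=[BusRd]  L1: P0=S P1=I P2=O P3=S  mem[L1]=80
9. P0: load  L1  bus=[-]  L1: P0=S P1=I P2=O P3=S  mem[L1]=80
10. P1: load  L0  bus=[BusRd]  L0: P0=O P1=S P2=I P3=I  mem[L0]=25
11. P3: store L0 := 99  bus=[BusRdX,Flush]  L0: P0=I P1=I P2=I P3=M  mem[L0]=40
12. P1: load  L0  bus=[BusRd]  L0: P0=I P1=S P2=I P3=O  mem[L0]=40

state = I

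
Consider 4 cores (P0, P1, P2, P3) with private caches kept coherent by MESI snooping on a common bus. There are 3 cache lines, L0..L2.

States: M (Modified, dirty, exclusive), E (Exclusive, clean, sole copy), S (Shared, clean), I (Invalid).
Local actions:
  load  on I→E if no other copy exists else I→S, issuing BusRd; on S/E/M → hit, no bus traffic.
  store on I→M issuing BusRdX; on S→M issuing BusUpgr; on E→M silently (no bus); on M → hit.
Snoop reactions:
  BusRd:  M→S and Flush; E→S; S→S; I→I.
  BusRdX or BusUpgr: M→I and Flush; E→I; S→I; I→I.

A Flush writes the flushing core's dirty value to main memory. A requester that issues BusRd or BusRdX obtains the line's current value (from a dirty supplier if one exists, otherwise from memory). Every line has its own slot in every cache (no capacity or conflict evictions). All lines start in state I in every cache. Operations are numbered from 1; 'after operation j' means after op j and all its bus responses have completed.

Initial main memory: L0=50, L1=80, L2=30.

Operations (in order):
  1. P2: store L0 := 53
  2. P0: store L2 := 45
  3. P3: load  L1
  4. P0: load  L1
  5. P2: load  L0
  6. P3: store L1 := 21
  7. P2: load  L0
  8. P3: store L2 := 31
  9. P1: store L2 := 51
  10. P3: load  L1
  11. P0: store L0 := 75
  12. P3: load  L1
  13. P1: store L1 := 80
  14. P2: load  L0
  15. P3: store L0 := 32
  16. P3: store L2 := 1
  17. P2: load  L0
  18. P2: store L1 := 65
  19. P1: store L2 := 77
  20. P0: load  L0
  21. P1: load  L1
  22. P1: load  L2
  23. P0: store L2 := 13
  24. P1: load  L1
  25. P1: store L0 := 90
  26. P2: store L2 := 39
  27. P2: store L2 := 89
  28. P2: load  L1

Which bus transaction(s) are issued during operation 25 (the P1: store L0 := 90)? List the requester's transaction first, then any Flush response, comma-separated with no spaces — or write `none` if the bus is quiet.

1. P2: store L0 := 53  bus=[BusRdX]  L0: P0=I P1=I P2=M P3=I  mem[L0]=50
2. P0: store L2 := 45  bus=[BusRdX]  L2: P0=M P1=I P2=I P3=I  mem[L2]=30
3. P3: load  L1  bus=[BusRd]  L1: P0=I P1=I P2=I P3=E  mem[L1]=80
4. P0: load  L1  bus=[BusRd]  L1: P0=S P1=I P2=I P3=S  mem[L1]=80
5. P2: load  L0  bus=[-]  L0: P0=I P1=I P2=M P3=I  mem[L0]=50
6. P3: store L1 := 21  bus=[BusUpgr]  L1: P0=I P1=I P2=I P3=M  mem[L1]=80
7. P2: load  L0  bus=[-]  L0: P0=I P1=I P2=M P3=I  mem[L0]=50
8. P3: store L2 := 31  bus=[BusRdX,Flush]  L2: P0=I P1=I P2=I P3=M  mem[L2]=45
9. P1: store L2 := 51  bus=[BusRdX,Flush]  L2: P0=I P1=M P2=I P3=I  mem[L2]=31
10. P3: load  L1  bus=[-]  L1: P0=I P1=I P2=I P3=M  mem[L1]=80
11. P0: store L0 := 75  bus=[BusRdX,Flush]  L0: P0=M P1=I P2=I P3=I  mem[L0]=53
12. P3: load  L1  bus=[-]  L1: P0=I P1=I P2=I P3=M  mem[L1]=80
13. P1: store L1 := 80  bus=[BusRdX,Flush]  L1: P0=I P1=M P2=I P3=I  mem[L1]=21
14. P2: load  L0  bus=[BusRd,Flush]  L0: P0=S P1=I P2=S P3=I  mem[L0]=75
15. P3: store L0 := 32  bus=[BusRdX]  L0: P0=I P1=I P2=I P3=M  mem[L0]=75
16. P3: store L2 := 1  bus=[BusRdX,Flush]  L2: P0=I P1=I P2=I P3=M  mem[L2]=51
17. P2: load  L0  bus=[BusRd,Flush]  L0: P0=I P1=I P2=S P3=S  mem[L0]=32
18. P2: store L1 := 65  bus=[BusRdX,Flush]  L1: P0=I P1=I P2=M P3=I  mem[L1]=80
19. P1: store L2 := 77  bus=[BusRdX,Flush]  L2: P0=I P1=M P2=I P3=I  mem[L2]=1
20. P0: load  L0  bus=[BusRd]  L0: P0=S P1=I P2=S P3=S  mem[L0]=32
21. P1: load  L1  bus=[BusRd,Flush]  L1: P0=I P1=S P2=S P3=I  mem[L1]=65
22. P1: load  L2  bus=[-]  L2: P0=I P1=M P2=I P3=I  mem[L2]=1
23. P0: store L2 := 13  bus=[BusRdX,Flush]  L2: P0=M P1=I P2=I P3=I  mem[L2]=77
24. P1: load  L1  bus=[-]  L1: P0=I P1=S P2=S P3=I  mem[L1]=65
25. P1: store L0 := 90  bus=[BusRdX]  L0: P0=I P1=M P2=I P3=I  mem[L0]=32
26. P2: store L2 := 39  bus=[BusRdX,Flush]  L2: P0=I P1=I P2=M P3=I  mem[L2]=13
27. P2: store L2 := 89  bus=[-]  L2: P0=I P1=I P2=M P3=I  mem[L2]=13
28. P2: load  L1  bus=[-]  L1: P0=I P1=S P2=S P3=I  mem[L1]=65

bus = BusRdX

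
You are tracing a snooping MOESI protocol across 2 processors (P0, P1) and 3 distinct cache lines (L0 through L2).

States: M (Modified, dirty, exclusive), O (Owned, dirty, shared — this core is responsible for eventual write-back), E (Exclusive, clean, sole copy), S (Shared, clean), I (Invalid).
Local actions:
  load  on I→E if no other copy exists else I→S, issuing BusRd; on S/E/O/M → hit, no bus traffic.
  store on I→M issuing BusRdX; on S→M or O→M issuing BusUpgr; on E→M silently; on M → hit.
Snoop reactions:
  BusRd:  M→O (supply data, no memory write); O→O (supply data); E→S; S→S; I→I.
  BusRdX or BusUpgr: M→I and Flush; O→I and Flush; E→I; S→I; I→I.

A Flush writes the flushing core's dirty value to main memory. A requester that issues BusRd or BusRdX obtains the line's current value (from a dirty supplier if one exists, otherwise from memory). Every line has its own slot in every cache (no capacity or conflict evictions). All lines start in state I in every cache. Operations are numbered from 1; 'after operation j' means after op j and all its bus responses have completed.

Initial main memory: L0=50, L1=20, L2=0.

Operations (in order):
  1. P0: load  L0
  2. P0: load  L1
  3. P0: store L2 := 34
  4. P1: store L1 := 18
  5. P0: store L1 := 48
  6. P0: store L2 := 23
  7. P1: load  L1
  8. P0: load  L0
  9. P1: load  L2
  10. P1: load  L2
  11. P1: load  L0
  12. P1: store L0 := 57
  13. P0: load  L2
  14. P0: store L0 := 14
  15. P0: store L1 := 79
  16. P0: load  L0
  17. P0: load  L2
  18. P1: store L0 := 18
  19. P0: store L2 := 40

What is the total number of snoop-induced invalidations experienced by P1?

1. P0: load  L0  bus=[BusRd]  L0: P0=E P1=I  mem[L0]=50
2. P0: load  L1  bus=[BusRd]  L1: P0=E P1=I  mem[L1]=20
3. P0: store L2 := 34  bus=[BusRdX]  L2: P0=M P1=I  mem[L2]=0
4. P1: store L1 := 18  bus=[BusRdX]  L1: P0=I P1=M  mem[L1]=20
5. P0: store L1 := 48  bus=[BusRdX,Flush]  L1: P0=M P1=I  mem[L1]=18
6. P0: store L2 := 23  bus=[-]  L2: P0=M P1=I  mem[L2]=0
7. P1: load  L1  bus=[BusRd]  L1: P0=O P1=S  mem[L1]=18
8. P0: load  L0  bus=[-]  L0: P0=E P1=I  mem[L0]=50
9. P1: load  L2  bus=[BusRd]  L2: P0=O P1=S  mem[L2]=0
10. P1: load  L2  bus=[-]  L2: P0=O P1=S  mem[L2]=0
11. P1: load  L0  bus=[BusRd]  L0: P0=S P1=S  mem[L0]=50
12. P1: store L0 := 57  bus=[BusUpgr]  L0: P0=I P1=M  mem[L0]=50
13. P0: load  L2  bus=[-]  L2: P0=O P1=S  mem[L2]=0
14. P0: store L0 := 14  bus=[BusRdX,Flush]  L0: P0=M P1=I  mem[L0]=57
15. P0: store L1 := 79  bus=[BusUpgr]  L1: P0=M P1=I  mem[L1]=18
16. P0: load  L0  bus=[-]  L0: P0=M P1=I  mem[L0]=57
17. P0: load  L2  bus=[-]  L2: P0=O P1=S  mem[L2]=0
18. P1: store L0 := 18  bus=[BusRdX,Flush]  L0: P0=I P1=M  mem[L0]=14
19. P0: store L2 := 40  bus=[BusUpgr]  L2: P0=M P1=I  mem[L2]=0

invalidations = 4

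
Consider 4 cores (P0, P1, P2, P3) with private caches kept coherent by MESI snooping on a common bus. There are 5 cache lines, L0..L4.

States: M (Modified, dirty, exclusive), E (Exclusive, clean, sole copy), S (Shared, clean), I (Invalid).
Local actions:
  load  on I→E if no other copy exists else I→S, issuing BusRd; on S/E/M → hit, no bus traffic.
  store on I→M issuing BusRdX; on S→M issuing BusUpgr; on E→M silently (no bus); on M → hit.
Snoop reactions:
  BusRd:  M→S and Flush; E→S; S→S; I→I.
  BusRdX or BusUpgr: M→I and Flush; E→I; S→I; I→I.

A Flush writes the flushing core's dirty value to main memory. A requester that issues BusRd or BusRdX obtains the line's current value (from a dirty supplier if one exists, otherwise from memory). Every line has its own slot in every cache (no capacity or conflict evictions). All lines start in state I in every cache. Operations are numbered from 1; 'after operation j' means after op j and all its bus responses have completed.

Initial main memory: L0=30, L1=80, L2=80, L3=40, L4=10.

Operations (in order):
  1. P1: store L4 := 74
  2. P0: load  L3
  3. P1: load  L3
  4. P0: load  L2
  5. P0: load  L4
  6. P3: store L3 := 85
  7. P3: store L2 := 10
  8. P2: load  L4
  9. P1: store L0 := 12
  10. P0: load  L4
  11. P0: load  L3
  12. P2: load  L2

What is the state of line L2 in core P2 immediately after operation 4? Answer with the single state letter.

  op1 P1: store L4 := 74 → I/M/I/I on L4; bus BusRdX; mem=10
  op2 P0: load  L3 → E/I/I/I on L3; bus BusRd; mem=40
  op3 P1: load  L3 → S/S/I/I on L3; bus BusRd; mem=40
  op4 P0: load  L2 → E/I/I/I on L2; bus BusRd; mem=80
  op5 P0: load  L4 → S/S/I/I on L4; bus BusRd Flush; mem=74
  op6 P3: store L3 := 85 → I/I/I/M on L3; bus BusRdX; mem=40
  op7 P3: store L2 := 10 → I/I/I/M on L2; bus BusRdX; mem=80
  op8 P2: load  L4 → S/S/S/I on L4; bus BusRd; mem=74
  op9 P1: store L0 := 12 → I/M/I/I on L0; bus BusRdX; mem=30
  op10 P0: load  L4 → S/S/S/I on L4; bus (none); mem=74
  op11 P0: load  L3 → S/I/I/S on L3; bus BusRd Flush; mem=85
  op12 P2: load  L2 → I/I/S/S on L2; bus BusRd Flush; mem=10

state = I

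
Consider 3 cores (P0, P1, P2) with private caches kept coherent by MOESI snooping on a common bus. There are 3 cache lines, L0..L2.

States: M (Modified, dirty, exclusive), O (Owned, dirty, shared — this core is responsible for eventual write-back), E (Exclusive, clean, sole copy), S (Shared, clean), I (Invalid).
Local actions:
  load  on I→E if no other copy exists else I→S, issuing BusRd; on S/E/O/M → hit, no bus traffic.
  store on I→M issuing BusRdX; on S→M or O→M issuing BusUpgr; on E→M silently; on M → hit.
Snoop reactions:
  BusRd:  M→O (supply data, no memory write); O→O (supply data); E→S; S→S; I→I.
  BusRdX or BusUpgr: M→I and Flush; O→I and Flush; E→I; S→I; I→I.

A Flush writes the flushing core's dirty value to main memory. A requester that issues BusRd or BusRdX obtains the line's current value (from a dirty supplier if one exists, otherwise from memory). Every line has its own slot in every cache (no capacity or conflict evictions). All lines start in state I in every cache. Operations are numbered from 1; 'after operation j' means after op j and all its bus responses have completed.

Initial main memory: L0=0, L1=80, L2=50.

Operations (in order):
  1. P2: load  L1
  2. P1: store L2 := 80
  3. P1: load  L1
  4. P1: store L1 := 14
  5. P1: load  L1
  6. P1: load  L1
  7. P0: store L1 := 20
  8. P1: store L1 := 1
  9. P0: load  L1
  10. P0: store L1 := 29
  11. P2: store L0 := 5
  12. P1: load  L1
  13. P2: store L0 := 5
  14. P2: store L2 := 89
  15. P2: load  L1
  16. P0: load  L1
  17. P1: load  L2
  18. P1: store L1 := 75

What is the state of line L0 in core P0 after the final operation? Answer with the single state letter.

state = I

  op1 P2: load  L1 → I/I/E on L1; bus BusRd; mem=80
  op2 P1: store L2 := 80 → I/M/I on L2; bus BusRdX; mem=50
  op3 P1: load  L1 → I/S/S on L1; bus BusRd; mem=80
  op4 P1: store L1 := 14 → I/M/I on L1; bus BusUpgr; mem=80
  op5 P1: load  L1 → I/M/I on L1; bus (none); mem=80
  op6 P1: load  L1 → I/M/I on L1; bus (none); mem=80
  op7 P0: store L1 := 20 → M/I/I on L1; bus BusRdX Flush; mem=14
  op8 P1: store L1 := 1 → I/M/I on L1; bus BusRdX Flush; mem=20
  op9 P0: load  L1 → S/O/I on L1; bus BusRd; mem=20
  op10 P0: store L1 := 29 → M/I/I on L1; bus BusUpgr Flush; mem=1
  op11 P2: store L0 := 5 → I/I/M on L0; bus BusRdX; mem=0
  op12 P1: load  L1 → O/S/I on L1; bus BusRd; mem=1
  op13 P2: store L0 := 5 → I/I/M on L0; bus (none); mem=0
  op14 P2: store L2 := 89 → I/I/M on L2; bus BusRdX Flush; mem=80
  op15 P2: load  L1 → O/S/S on L1; bus BusRd; mem=1
  op16 P0: load  L1 → O/S/S on L1; bus (none); mem=1
  op17 P1: load  L2 → I/S/O on L2; bus BusRd; mem=80
  op18 P1: store L1 := 75 → I/M/I on L1; bus BusUpgr Flush; mem=29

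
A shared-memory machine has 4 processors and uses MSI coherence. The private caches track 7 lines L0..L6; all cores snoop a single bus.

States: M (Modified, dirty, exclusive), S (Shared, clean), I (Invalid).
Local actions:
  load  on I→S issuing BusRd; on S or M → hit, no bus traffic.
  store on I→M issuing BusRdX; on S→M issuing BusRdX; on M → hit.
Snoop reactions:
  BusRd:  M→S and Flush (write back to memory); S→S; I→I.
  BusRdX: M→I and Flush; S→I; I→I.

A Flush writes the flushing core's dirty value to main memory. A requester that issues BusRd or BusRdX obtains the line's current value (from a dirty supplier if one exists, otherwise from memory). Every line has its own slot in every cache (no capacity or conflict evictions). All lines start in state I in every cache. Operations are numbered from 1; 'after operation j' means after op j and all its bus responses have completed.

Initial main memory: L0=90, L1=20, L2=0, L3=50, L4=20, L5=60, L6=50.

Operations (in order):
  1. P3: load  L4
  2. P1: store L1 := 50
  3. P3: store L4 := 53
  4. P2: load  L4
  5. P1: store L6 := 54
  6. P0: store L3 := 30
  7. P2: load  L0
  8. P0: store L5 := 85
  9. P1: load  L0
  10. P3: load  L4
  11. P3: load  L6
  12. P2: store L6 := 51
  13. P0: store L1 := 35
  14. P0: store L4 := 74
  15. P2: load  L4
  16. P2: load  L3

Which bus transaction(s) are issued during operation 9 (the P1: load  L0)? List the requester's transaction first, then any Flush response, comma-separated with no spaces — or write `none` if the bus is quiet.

1. P3: load  L4  bus=[BusRd]  L4: P0=I P1=I P2=I P3=S  mem[L4]=20
2. P1: store L1 := 50  bus=[BusRdX]  L1: P0=I P1=M P2=I P3=I  mem[L1]=20
3. P3: store L4 := 53  bus=[BusRdX]  L4: P0=I P1=I P2=I P3=M  mem[L4]=20
4. P2: load  L4  bus=[BusRd,Flush]  L4: P0=I P1=I P2=S P3=S  mem[L4]=53
5. P1: store L6 := 54  bus=[BusRdX]  L6: P0=I P1=M P2=I P3=I  mem[L6]=50
6. P0: store L3 := 30  bus=[BusRdX]  L3: P0=M P1=I P2=I P3=I  mem[L3]=50
7. P2: load  L0  bus=[BusRd]  L0: P0=I P1=I P2=S P3=I  mem[L0]=90
8. P0: store L5 := 85  bus=[BusRdX]  L5: P0=M P1=I P2=I P3=I  mem[L5]=60
9. P1: load  L0  bus=[BusRd]  L0: P0=I P1=S P2=S P3=I  mem[L0]=90
10. P3: load  L4  bus=[-]  L4: P0=I P1=I P2=S P3=S  mem[L4]=53
11. P3: load  L6  bus=[BusRd,Flush]  L6: P0=I P1=S P2=I P3=S  mem[L6]=54
12. P2: store L6 := 51  bus=[BusRdX]  L6: P0=I P1=I P2=M P3=I  mem[L6]=54
13. P0: store L1 := 35  bus=[BusRdX,Flush]  L1: P0=M P1=I P2=I P3=I  mem[L1]=50
14. P0: store L4 := 74  bus=[BusRdX]  L4: P0=M P1=I P2=I P3=I  mem[L4]=53
15. P2: load  L4  bus=[BusRd,Flush]  L4: P0=S P1=I P2=S P3=I  mem[L4]=74
16. P2: load  L3  bus=[BusRd,Flush]  L3: P0=S P1=I P2=S P3=I  mem[L3]=30

bus = BusRd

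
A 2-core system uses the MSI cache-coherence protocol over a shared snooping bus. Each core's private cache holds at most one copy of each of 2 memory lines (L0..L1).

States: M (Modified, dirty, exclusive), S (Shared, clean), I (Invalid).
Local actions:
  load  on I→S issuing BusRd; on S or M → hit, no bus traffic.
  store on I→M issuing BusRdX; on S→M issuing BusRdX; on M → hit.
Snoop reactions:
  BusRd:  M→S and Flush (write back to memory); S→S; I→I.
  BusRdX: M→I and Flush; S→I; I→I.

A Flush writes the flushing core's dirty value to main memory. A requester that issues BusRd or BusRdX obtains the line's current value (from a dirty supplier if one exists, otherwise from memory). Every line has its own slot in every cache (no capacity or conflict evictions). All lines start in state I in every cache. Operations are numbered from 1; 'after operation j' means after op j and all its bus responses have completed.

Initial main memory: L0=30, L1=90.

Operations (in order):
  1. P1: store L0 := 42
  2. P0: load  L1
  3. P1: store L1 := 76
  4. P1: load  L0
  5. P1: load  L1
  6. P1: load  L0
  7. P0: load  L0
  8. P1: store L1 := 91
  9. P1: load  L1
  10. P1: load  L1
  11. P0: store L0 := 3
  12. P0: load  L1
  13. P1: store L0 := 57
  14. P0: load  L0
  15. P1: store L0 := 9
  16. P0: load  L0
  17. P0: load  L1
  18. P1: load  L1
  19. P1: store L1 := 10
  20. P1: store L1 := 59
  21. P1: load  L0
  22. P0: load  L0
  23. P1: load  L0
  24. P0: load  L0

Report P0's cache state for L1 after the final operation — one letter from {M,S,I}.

  op1 P1: store L0 := 42 → I/M on L0; bus BusRdX; mem=30
  op2 P0: load  L1 → S/I on L1; bus BusRd; mem=90
  op3 P1: store L1 := 76 → I/M on L1; bus BusRdX; mem=90
  op4 P1: load  L0 → I/M on L0; bus (none); mem=30
  op5 P1: load  L1 → I/M on L1; bus (none); mem=90
  op6 P1: load  L0 → I/M on L0; bus (none); mem=30
  op7 P0: load  L0 → S/S on L0; bus BusRd Flush; mem=42
  op8 P1: store L1 := 91 → I/M on L1; bus (none); mem=90
  op9 P1: load  L1 → I/M on L1; bus (none); mem=90
  op10 P1: load  L1 → I/M on L1; bus (none); mem=90
  op11 P0: store L0 := 3 → M/I on L0; bus BusRdX; mem=42
  op12 P0: load  L1 → S/S on L1; bus BusRd Flush; mem=91
  op13 P1: store L0 := 57 → I/M on L0; bus BusRdX Flush; mem=3
  op14 P0: load  L0 → S/S on L0; bus BusRd Flush; mem=57
  op15 P1: store L0 := 9 → I/M on L0; bus BusRdX; mem=57
  op16 P0: load  L0 → S/S on L0; bus BusRd Flush; mem=9
  op17 P0: load  L1 → S/S on L1; bus (none); mem=91
  op18 P1: load  L1 → S/S on L1; bus (none); mem=91
  op19 P1: store L1 := 10 → I/M on L1; bus BusRdX; mem=91
  op20 P1: store L1 := 59 → I/M on L1; bus (none); mem=91
  op21 P1: load  L0 → S/S on L0; bus (none); mem=9
  op22 P0: load  L0 → S/S on L0; bus (none); mem=9
  op23 P1: load  L0 → S/S on L0; bus (none); mem=9
  op24 P0: load  L0 → S/S on L0; bus (none); mem=9

state = I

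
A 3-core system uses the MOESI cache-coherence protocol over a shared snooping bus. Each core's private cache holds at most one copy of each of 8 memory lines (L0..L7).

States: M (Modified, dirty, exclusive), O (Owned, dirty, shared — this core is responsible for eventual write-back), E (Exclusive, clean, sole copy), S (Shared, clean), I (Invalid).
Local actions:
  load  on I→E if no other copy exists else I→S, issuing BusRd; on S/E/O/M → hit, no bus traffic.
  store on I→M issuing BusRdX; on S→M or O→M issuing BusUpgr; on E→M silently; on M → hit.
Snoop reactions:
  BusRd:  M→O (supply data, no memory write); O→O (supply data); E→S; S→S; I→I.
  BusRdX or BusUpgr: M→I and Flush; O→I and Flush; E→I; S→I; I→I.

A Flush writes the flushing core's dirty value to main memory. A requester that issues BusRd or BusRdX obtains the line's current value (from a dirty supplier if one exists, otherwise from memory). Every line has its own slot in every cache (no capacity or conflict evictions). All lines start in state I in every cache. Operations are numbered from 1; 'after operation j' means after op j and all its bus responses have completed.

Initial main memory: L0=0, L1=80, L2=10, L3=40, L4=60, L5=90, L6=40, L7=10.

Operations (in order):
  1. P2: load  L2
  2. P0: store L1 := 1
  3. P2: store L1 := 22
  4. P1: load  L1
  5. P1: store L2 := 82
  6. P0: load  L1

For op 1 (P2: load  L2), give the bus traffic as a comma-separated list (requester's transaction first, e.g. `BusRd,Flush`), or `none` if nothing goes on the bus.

1. P2: load  L2  bus=[BusRd]  L2: P0=I P1=I P2=E  mem[L2]=10
2. P0: store L1 := 1  bus=[BusRdX]  L1: P0=M P1=I P2=I  mem[L1]=80
3. P2: store L1 := 22  bus=[BusRdX,Flush]  L1: P0=I P1=I P2=M  mem[L1]=1
4. P1: load  L1  bus=[BusRd]  L1: P0=I P1=S P2=O  mem[L1]=1
5. P1: store L2 := 82  bus=[BusRdX]  L2: P0=I P1=M P2=I  mem[L2]=10
6. P0: load  L1  bus=[BusRd]  L1: P0=S P1=S P2=O  mem[L1]=1

bus = BusRd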